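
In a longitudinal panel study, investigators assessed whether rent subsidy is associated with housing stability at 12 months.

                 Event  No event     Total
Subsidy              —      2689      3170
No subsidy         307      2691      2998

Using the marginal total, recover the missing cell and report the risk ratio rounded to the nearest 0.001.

1.482

The missing cell is in the exposed row: 3170 − 2689 = 481.
So a = 481, b = 2689, c = 307, d = 2691.
RR = [a/(a+b)] / [c/(c+d)] = (481/3170) / (307/2998) = 0.15174/0.10240 = 1.48176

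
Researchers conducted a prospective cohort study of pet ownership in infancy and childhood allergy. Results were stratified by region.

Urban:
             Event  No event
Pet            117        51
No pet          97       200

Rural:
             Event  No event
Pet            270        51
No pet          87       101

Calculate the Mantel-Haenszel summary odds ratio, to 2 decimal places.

OR_MH = Σ(aᵢdᵢ/nᵢ) / Σ(bᵢcᵢ/nᵢ), where nᵢ is the stratum total.
Stratum 1 (Urban): n = 465; a·d/n = 117·200/465 = 50.3226; b·c/n = 51·97/465 = 10.6387
Stratum 2 (Rural): n = 509; a·d/n = 270·101/509 = 53.5756; b·c/n = 51·87/509 = 8.7171
OR_MH = (50.3226 + 53.5756) / (10.6387 + 8.7171) = 103.8982 / 19.3558 = 5.36781

5.37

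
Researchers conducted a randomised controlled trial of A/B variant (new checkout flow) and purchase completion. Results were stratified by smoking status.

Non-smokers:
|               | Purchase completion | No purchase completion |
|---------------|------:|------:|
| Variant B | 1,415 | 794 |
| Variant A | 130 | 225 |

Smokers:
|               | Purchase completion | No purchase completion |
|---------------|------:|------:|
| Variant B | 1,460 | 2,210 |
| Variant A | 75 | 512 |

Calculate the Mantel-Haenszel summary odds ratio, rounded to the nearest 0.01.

3.79

OR_MH = Σ(aᵢdᵢ/nᵢ) / Σ(bᵢcᵢ/nᵢ), where nᵢ is the stratum total.
Stratum 1 (Non-smokers): n = 2564; a·d/n = 1415·225/2564 = 124.1712; b·c/n = 794·130/2564 = 40.2574
Stratum 2 (Smokers): n = 4257; a·d/n = 1460·512/4257 = 175.5978; b·c/n = 2210·75/4257 = 38.9359
OR_MH = (124.1712 + 175.5978) / (40.2574 + 38.9359) = 299.7691 / 79.1933 = 3.78528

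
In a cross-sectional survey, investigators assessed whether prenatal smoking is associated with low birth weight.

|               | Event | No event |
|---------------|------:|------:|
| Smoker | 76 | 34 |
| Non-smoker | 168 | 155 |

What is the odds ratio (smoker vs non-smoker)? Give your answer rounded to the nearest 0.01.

Cells: a = 76, b = 34, c = 168, d = 155.
OR = (a·d)/(b·c) = (76 × 155) / (34 × 168) = 11780 / 5712 = 2.06232
The odds of low birth weight are about 2.06 times as high in the smoker group.

2.06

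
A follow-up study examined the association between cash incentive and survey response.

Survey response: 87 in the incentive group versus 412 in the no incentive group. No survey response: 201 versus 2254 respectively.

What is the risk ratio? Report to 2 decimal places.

From the description: a = 87, b = 201, c = 412, d = 2254.
Risk in exposed = 87/288 = 0.30208; risk in unexposed = 412/2666 = 0.15454.
RR = 0.30208 / 0.15454 = 1.95474
The risk among the exposed is 1.95 times that among the unexposed.

1.95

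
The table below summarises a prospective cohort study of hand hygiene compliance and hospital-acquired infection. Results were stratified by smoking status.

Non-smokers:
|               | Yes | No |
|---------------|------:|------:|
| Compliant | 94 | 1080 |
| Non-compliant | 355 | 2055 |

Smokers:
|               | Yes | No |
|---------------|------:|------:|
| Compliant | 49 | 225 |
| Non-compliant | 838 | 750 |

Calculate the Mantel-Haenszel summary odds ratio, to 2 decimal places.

OR_MH = Σ(aᵢdᵢ/nᵢ) / Σ(bᵢcᵢ/nᵢ), where nᵢ is the stratum total.
Stratum 1 (Non-smokers): n = 3584; a·d/n = 94·2055/3584 = 53.8979; b·c/n = 1080·355/3584 = 106.9754
Stratum 2 (Smokers): n = 1862; a·d/n = 49·750/1862 = 19.7368; b·c/n = 225·838/1862 = 101.2621
OR_MH = (53.8979 + 19.7368) / (106.9754 + 101.2621) = 73.6347 / 208.2375 = 0.35361

0.35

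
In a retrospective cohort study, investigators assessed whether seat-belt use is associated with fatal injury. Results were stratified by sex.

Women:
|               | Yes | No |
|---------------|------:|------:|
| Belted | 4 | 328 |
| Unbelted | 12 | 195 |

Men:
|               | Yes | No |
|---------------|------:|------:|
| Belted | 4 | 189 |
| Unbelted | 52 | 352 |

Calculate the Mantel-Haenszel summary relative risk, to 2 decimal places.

0.18

RR_MH = Σ(aᵢ·n₀ᵢ/nᵢ) / Σ(cᵢ·n₁ᵢ/nᵢ), with n₁ᵢ = aᵢ+bᵢ (exposed), n₀ᵢ = cᵢ+dᵢ (unexposed), nᵢ = n₁ᵢ+n₀ᵢ.
Stratum 1 (Women): n₁ = 332, n₀ = 207, n = 539; a·n₀/n = 4·207/539 = 1.5362; c·n₁/n = 12·332/539 = 7.3915
Stratum 2 (Men): n₁ = 193, n₀ = 404, n = 597; a·n₀/n = 4·404/597 = 2.7069; c·n₁/n = 52·193/597 = 16.8107
RR_MH = (1.5362 + 2.7069) / (7.3915 + 16.8107) = 4.2430 / 24.2022 = 0.17532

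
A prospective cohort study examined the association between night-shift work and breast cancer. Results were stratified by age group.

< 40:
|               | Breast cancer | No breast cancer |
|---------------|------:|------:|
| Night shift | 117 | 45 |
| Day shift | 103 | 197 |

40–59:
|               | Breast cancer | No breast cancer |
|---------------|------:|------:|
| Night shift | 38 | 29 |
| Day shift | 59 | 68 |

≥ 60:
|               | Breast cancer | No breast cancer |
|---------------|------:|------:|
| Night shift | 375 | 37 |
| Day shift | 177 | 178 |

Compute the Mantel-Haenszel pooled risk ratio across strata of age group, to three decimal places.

RR_MH = Σ(aᵢ·n₀ᵢ/nᵢ) / Σ(cᵢ·n₁ᵢ/nᵢ), with n₁ᵢ = aᵢ+bᵢ (exposed), n₀ᵢ = cᵢ+dᵢ (unexposed), nᵢ = n₁ᵢ+n₀ᵢ.
Stratum 1 (< 40): n₁ = 162, n₀ = 300, n = 462; a·n₀/n = 117·300/462 = 75.9740; c·n₁/n = 103·162/462 = 36.1169
Stratum 2 (40–59): n₁ = 67, n₀ = 127, n = 194; a·n₀/n = 38·127/194 = 24.8763; c·n₁/n = 59·67/194 = 20.3763
Stratum 3 (≥ 60): n₁ = 412, n₀ = 355, n = 767; a·n₀/n = 375·355/767 = 173.5658; c·n₁/n = 177·412/767 = 95.0769
RR_MH = (75.9740 + 24.8763 + 173.5658) / (36.1169 + 20.3763 + 95.0769) = 274.4162 / 151.5701 = 1.81049

1.810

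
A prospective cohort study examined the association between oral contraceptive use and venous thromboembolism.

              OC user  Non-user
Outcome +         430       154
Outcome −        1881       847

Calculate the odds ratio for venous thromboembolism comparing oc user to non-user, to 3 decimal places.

1.257

Reading the table with exposure as columns: a = 430 (OC user, case), b = 1881 (OC user, non-case), c = 154 (Non-user, case), d = 847.
OR = (a·d)/(b·c) = (430 × 847) / (1881 × 154) = 364210 / 289674 = 1.25731
The odds of venous thromboembolism are about 1.26 times as high in the oc user group.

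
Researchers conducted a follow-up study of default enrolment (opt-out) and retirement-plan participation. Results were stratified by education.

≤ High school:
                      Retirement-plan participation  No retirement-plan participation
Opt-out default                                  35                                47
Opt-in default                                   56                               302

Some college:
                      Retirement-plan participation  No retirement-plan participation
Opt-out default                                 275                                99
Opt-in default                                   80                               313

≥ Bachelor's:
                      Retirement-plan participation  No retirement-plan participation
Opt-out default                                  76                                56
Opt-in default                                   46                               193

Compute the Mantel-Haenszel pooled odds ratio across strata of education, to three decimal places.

7.560

OR_MH = Σ(aᵢdᵢ/nᵢ) / Σ(bᵢcᵢ/nᵢ), where nᵢ is the stratum total.
Stratum 1 (≤ High school): n = 440; a·d/n = 35·302/440 = 24.0227; b·c/n = 47·56/440 = 5.9818
Stratum 2 (Some college): n = 767; a·d/n = 275·313/767 = 112.2229; b·c/n = 99·80/767 = 10.3259
Stratum 3 (≥ Bachelor's): n = 371; a·d/n = 76·193/371 = 39.5364; b·c/n = 56·46/371 = 6.9434
OR_MH = (24.0227 + 112.2229 + 39.5364) / (5.9818 + 10.3259 + 6.9434) = 175.7821 / 23.2512 = 7.56014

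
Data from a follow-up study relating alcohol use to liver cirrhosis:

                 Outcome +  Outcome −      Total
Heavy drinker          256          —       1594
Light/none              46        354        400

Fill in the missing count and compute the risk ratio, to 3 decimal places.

The missing cell is in the exposed row: 1594 − 256 = 1338.
So a = 256, b = 1338, c = 46, d = 354.
RR = [a/(a+b)] / [c/(c+d)] = (256/1594) / (46/400) = 0.16060/0.11500 = 1.39654

1.397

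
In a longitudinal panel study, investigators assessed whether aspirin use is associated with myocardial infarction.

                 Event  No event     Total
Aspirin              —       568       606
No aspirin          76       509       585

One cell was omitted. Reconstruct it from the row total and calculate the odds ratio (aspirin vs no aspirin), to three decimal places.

The missing cell is in the exposed row: 606 − 568 = 38.
So a = 38, b = 568, c = 76, d = 509.
OR = (a·d)/(b·c) = (38 × 509) / (568 × 76) = 19342 / 43168 = 0.44806

0.448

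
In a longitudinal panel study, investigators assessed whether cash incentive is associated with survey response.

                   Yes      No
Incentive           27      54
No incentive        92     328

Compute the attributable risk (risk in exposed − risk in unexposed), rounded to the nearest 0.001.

Cells: a = 27, b = 54, c = 92, d = 328.
Risk in exposed = 27/81 = 0.333333; risk in unexposed = 92/420 = 0.219048.
Risk difference = 0.333333 − 0.219048 = 0.114286

0.114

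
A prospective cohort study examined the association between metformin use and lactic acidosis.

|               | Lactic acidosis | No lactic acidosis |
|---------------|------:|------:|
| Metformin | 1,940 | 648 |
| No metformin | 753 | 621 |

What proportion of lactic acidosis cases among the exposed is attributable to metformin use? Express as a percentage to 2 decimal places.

Cells: a = 1940, b = 648, c = 753, d = 621.
Risk in exposed = 1940/2588 = 0.74961; risk in unexposed = 753/1374 = 0.54803.
RR = 0.74961/0.54803 = 1.36782
AR% = (RR − 1)/RR × 100 = (1.36782 − 1)/1.36782 × 100 = 26.8910%

26.89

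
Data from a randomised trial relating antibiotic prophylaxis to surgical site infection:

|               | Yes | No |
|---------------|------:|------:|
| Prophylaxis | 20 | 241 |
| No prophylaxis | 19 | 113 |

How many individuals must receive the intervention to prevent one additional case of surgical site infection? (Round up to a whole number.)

Risk in treated group = 20/261 = 0.07663; risk in control = 19/132 = 0.14394.
Absolute risk reduction = 0.14394 − 0.07663 = 0.06731
NNT = 1 / ARR = 1 / 0.06731 = 14.856 → round up → 15

15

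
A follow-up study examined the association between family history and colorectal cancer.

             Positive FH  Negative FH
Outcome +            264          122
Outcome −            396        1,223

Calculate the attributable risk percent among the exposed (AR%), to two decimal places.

77.32

Reading the table with exposure as columns: a = 264 (Positive FH, case), b = 396 (Positive FH, non-case), c = 122 (Negative FH, case), d = 1223.
Risk in exposed = 264/660 = 0.40000; risk in unexposed = 122/1345 = 0.09071.
RR = 0.40000/0.09071 = 4.40984
AR% = (RR − 1)/RR × 100 = (4.40984 − 1)/4.40984 × 100 = 77.3234%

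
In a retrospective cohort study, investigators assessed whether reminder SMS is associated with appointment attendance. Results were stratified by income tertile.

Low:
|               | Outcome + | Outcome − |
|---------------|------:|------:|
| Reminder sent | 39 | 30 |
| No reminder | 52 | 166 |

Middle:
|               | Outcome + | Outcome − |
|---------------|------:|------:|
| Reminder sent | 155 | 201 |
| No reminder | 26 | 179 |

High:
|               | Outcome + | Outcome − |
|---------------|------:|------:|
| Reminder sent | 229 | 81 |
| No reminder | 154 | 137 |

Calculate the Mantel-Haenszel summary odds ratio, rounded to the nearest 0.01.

OR_MH = Σ(aᵢdᵢ/nᵢ) / Σ(bᵢcᵢ/nᵢ), where nᵢ is the stratum total.
Stratum 1 (Low): n = 287; a·d/n = 39·166/287 = 22.5575; b·c/n = 30·52/287 = 5.4355
Stratum 2 (Middle): n = 561; a·d/n = 155·179/561 = 49.4563; b·c/n = 201·26/561 = 9.3155
Stratum 3 (High): n = 601; a·d/n = 229·137/601 = 52.2013; b·c/n = 81·154/601 = 20.7554
OR_MH = (22.5575 + 49.4563 + 52.2013) / (5.4355 + 9.3155 + 20.7554) = 124.2152 / 35.5065 = 3.49838

3.50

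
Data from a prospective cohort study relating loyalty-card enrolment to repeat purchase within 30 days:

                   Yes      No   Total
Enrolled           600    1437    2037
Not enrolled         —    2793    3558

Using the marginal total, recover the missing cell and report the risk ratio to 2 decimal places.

The missing cell is in the unexposed row: 3558 − 2793 = 765.
So a = 600, b = 1437, c = 765, d = 2793.
RR = [a/(a+b)] / [c/(c+d)] = (600/2037) / (765/3558) = 0.29455/0.21501 = 1.36995

1.37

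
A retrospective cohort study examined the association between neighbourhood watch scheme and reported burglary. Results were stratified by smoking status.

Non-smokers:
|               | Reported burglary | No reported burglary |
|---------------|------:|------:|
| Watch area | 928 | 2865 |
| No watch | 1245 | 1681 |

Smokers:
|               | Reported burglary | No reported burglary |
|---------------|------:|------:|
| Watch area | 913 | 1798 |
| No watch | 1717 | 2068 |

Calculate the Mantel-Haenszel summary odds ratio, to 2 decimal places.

OR_MH = Σ(aᵢdᵢ/nᵢ) / Σ(bᵢcᵢ/nᵢ), where nᵢ is the stratum total.
Stratum 1 (Non-smokers): n = 6719; a·d/n = 928·1681/6719 = 232.1726; b·c/n = 2865·1245/6719 = 530.8714
Stratum 2 (Smokers): n = 6496; a·d/n = 913·2068/6496 = 290.6533; b·c/n = 1798·1717/6496 = 475.2411
OR_MH = (232.1726 + 290.6533) / (530.8714 + 475.2411) = 522.8260 / 1006.1125 = 0.51965

0.52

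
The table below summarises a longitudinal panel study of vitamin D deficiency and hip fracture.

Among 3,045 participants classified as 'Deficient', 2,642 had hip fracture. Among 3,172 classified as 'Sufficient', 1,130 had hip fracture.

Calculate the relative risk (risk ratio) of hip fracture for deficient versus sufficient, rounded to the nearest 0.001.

2.436

From the description: a = 2642, b = 403, c = 1130, d = 2042.
Risk in exposed = 2642/3045 = 0.86765; risk in unexposed = 1130/3172 = 0.35624.
RR = 0.86765 / 0.35624 = 2.43557
The risk among the exposed is 2.44 times that among the unexposed.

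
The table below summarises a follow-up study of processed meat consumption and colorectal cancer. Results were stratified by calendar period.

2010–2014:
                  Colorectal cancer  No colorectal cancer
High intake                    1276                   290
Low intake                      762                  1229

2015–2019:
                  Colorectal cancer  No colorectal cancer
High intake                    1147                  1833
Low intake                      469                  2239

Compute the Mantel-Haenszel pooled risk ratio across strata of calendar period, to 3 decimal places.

2.168

RR_MH = Σ(aᵢ·n₀ᵢ/nᵢ) / Σ(cᵢ·n₁ᵢ/nᵢ), with n₁ᵢ = aᵢ+bᵢ (exposed), n₀ᵢ = cᵢ+dᵢ (unexposed), nᵢ = n₁ᵢ+n₀ᵢ.
Stratum 1 (2010–2014): n₁ = 1566, n₀ = 1991, n = 3557; a·n₀/n = 1276·1991/3557 = 714.2300; c·n₁/n = 762·1566/3557 = 335.4771
Stratum 2 (2015–2019): n₁ = 2980, n₀ = 2708, n = 5688; a·n₀/n = 1147·2708/5688 = 546.0752; c·n₁/n = 469·2980/5688 = 245.7138
RR_MH = (714.2300 + 546.0752) / (335.4771 + 245.7138) = 1260.3052 / 581.1909 = 2.16849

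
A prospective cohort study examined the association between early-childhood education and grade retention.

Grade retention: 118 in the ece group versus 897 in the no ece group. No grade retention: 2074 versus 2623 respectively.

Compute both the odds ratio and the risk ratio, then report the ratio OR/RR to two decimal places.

From the description: a = 118, b = 2074, c = 897, d = 2623.
OR = (118·2623)/(2074·897) = 309514/1860378 = 0.16637
Risk in exposed = 118/2192 = 0.05383; risk in unexposed = 897/3520 = 0.25483; RR = 0.21125
OR/RR = 0.16637 / 0.21125 = 0.78757
The outcome is not rare, so the OR lies further from 1 than the RR.

0.79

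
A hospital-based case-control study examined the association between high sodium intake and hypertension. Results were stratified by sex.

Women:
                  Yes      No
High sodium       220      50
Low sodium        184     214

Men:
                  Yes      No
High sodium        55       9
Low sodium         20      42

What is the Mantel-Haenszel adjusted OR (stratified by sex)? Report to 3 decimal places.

OR_MH = Σ(aᵢdᵢ/nᵢ) / Σ(bᵢcᵢ/nᵢ), where nᵢ is the stratum total.
Stratum 1 (Women): n = 668; a·d/n = 220·214/668 = 70.4790; b·c/n = 50·184/668 = 13.7725
Stratum 2 (Men): n = 126; a·d/n = 55·42/126 = 18.3333; b·c/n = 9·20/126 = 1.4286
OR_MH = (70.4790 + 18.3333) / (13.7725 + 1.4286) = 88.8124 / 15.2010 = 5.84252

5.843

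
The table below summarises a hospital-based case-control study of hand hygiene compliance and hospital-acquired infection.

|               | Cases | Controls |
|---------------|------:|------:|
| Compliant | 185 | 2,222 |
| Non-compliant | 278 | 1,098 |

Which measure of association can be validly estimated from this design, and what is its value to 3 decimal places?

0.329

Cells: a = 185, b = 2222, c = 278, d = 1098.
This is a hospital-based case-control study: participants were sampled on outcome status, so risks in the source population cannot be estimated directly — relative risk is not valid here. The odds ratio is the appropriate measure.
OR = (a·d)/(b·c) = (185 × 1098) / (2222 × 278) = 203130 / 617716 = 0.32884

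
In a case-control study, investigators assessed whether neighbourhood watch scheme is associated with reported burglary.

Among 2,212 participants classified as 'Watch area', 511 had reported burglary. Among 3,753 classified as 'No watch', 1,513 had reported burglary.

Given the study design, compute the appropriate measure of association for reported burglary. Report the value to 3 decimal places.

0.445

From the description: a = 511, b = 1701, c = 1513, d = 2240.
This is a case-control study: participants were sampled on outcome status, so risks in the source population cannot be estimated directly — relative risk is not valid here. The odds ratio is the appropriate measure.
OR = (a·d)/(b·c) = (511 × 2240) / (1701 × 1513) = 1144640 / 2573613 = 0.44476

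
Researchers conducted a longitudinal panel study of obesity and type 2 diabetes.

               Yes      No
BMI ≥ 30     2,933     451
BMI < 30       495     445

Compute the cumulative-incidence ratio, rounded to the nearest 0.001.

Cells: a = 2933, b = 451, c = 495, d = 445.
Risk in exposed = 2933/3384 = 0.86673; risk in unexposed = 495/940 = 0.52660.
RR = 0.86673 / 0.52660 = 1.64590
The risk among the exposed is 1.65 times that among the unexposed.

1.646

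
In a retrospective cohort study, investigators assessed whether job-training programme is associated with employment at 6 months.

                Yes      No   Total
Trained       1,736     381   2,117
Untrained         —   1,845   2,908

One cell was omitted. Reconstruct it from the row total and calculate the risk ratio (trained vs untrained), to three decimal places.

2.243

The missing cell is in the unexposed row: 2908 − 1845 = 1063.
So a = 1736, b = 381, c = 1063, d = 1845.
RR = [a/(a+b)] / [c/(c+d)] = (1736/2117) / (1063/2908) = 0.82003/0.36554 = 2.24331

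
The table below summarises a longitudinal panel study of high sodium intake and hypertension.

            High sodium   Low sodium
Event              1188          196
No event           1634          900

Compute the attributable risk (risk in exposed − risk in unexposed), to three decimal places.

0.242

Reading the table with exposure as columns: a = 1188 (High sodium, case), b = 1634 (High sodium, non-case), c = 196 (Low sodium, case), d = 900.
Risk in exposed = 1188/2822 = 0.420978; risk in unexposed = 196/1096 = 0.178832.
Risk difference = 0.420978 − 0.178832 = 0.242146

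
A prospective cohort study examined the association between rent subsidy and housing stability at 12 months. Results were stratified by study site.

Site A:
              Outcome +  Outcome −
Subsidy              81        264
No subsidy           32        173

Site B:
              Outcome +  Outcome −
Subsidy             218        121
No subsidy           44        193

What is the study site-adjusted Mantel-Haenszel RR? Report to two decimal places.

RR_MH = Σ(aᵢ·n₀ᵢ/nᵢ) / Σ(cᵢ·n₁ᵢ/nᵢ), with n₁ᵢ = aᵢ+bᵢ (exposed), n₀ᵢ = cᵢ+dᵢ (unexposed), nᵢ = n₁ᵢ+n₀ᵢ.
Stratum 1 (Site A): n₁ = 345, n₀ = 205, n = 550; a·n₀/n = 81·205/550 = 30.1909; c·n₁/n = 32·345/550 = 20.0727
Stratum 2 (Site B): n₁ = 339, n₀ = 237, n = 576; a·n₀/n = 218·237/576 = 89.6979; c·n₁/n = 44·339/576 = 25.8958
RR_MH = (30.1909 + 89.6979) / (20.0727 + 25.8958) = 119.8888 / 45.9686 = 2.60806

2.61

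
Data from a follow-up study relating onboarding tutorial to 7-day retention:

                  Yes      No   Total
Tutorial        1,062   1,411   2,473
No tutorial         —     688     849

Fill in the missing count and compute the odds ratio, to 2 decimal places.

3.22

The missing cell is in the unexposed row: 849 − 688 = 161.
So a = 1062, b = 1411, c = 161, d = 688.
OR = (a·d)/(b·c) = (1062 × 688) / (1411 × 161) = 730656 / 227171 = 3.21633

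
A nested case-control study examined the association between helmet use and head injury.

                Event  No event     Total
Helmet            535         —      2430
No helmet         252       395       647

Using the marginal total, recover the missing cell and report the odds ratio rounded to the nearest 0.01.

The missing cell is in the exposed row: 2430 − 535 = 1895.
So a = 535, b = 1895, c = 252, d = 395.
OR = (a·d)/(b·c) = (535 × 395) / (1895 × 252) = 211325 / 477540 = 0.44253

0.44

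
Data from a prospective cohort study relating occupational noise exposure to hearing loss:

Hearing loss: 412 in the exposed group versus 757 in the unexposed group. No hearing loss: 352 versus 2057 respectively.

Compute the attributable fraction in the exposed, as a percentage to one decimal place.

From the description: a = 412, b = 352, c = 757, d = 2057.
Risk in exposed = 412/764 = 0.53927; risk in unexposed = 757/2814 = 0.26901.
RR = 0.53927/0.26901 = 2.00462
AR% = (RR − 1)/RR × 100 = (2.00462 − 1)/2.00462 × 100 = 50.1152%

50.1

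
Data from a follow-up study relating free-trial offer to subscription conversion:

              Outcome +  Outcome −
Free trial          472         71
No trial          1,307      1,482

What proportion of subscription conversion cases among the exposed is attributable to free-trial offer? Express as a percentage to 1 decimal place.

46.1

Cells: a = 472, b = 71, c = 1307, d = 1482.
Risk in exposed = 472/543 = 0.86924; risk in unexposed = 1307/2789 = 0.46863.
RR = 0.86924/0.46863 = 1.85488
AR% = (RR − 1)/RR × 100 = (1.85488 − 1)/1.85488 × 100 = 46.0881%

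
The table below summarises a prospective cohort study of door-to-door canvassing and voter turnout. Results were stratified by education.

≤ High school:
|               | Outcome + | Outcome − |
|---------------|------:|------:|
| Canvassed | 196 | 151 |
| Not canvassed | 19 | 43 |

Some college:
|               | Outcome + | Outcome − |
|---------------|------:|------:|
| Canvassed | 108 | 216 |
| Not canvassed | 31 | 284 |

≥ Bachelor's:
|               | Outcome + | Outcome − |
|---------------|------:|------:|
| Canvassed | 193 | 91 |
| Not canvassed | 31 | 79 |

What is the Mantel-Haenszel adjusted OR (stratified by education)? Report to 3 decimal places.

4.353

OR_MH = Σ(aᵢdᵢ/nᵢ) / Σ(bᵢcᵢ/nᵢ), where nᵢ is the stratum total.
Stratum 1 (≤ High school): n = 409; a·d/n = 196·43/409 = 20.6064; b·c/n = 151·19/409 = 7.0147
Stratum 2 (Some college): n = 639; a·d/n = 108·284/639 = 48.0000; b·c/n = 216·31/639 = 10.4789
Stratum 3 (≥ Bachelor's): n = 394; a·d/n = 193·79/394 = 38.6980; b·c/n = 91·31/394 = 7.1599
OR_MH = (20.6064 + 48.0000 + 38.6980) / (7.0147 + 10.4789 + 7.1599) = 107.3043 / 24.6534 = 4.35251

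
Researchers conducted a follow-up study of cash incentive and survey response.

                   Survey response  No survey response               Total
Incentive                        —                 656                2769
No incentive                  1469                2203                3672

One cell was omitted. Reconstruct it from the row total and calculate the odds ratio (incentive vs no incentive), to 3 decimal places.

The missing cell is in the exposed row: 2769 − 656 = 2113.
So a = 2113, b = 656, c = 1469, d = 2203.
OR = (a·d)/(b·c) = (2113 × 2203) / (656 × 1469) = 4654939 / 963664 = 4.83046

4.830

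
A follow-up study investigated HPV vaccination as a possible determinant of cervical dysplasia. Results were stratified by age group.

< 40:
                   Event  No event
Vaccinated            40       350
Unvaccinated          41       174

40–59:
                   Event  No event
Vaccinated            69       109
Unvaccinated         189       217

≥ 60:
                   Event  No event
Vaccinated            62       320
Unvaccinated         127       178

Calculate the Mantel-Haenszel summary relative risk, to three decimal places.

0.580

RR_MH = Σ(aᵢ·n₀ᵢ/nᵢ) / Σ(cᵢ·n₁ᵢ/nᵢ), with n₁ᵢ = aᵢ+bᵢ (exposed), n₀ᵢ = cᵢ+dᵢ (unexposed), nᵢ = n₁ᵢ+n₀ᵢ.
Stratum 1 (< 40): n₁ = 390, n₀ = 215, n = 605; a·n₀/n = 40·215/605 = 14.2149; c·n₁/n = 41·390/605 = 26.4298
Stratum 2 (40–59): n₁ = 178, n₀ = 406, n = 584; a·n₀/n = 69·406/584 = 47.9692; c·n₁/n = 189·178/584 = 57.6062
Stratum 3 (≥ 60): n₁ = 382, n₀ = 305, n = 687; a·n₀/n = 62·305/687 = 27.5255; c·n₁/n = 127·382/687 = 70.6172
RR_MH = (14.2149 + 47.9692 + 27.5255) / (26.4298 + 57.6062 + 70.6172) = 89.7095 / 154.6531 = 0.58007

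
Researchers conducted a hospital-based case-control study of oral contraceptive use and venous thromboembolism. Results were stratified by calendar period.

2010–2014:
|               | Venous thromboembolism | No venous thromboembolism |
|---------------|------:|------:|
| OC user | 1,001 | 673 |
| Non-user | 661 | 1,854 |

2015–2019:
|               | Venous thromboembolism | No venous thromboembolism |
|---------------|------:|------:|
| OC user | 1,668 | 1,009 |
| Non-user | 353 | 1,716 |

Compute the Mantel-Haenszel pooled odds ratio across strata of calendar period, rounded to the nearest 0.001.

5.772

OR_MH = Σ(aᵢdᵢ/nᵢ) / Σ(bᵢcᵢ/nᵢ), where nᵢ is the stratum total.
Stratum 1 (2010–2014): n = 4189; a·d/n = 1001·1854/4189 = 443.0303; b·c/n = 673·661/4189 = 106.1955
Stratum 2 (2015–2019): n = 4746; a·d/n = 1668·1716/4746 = 603.0948; b·c/n = 1009·353/4746 = 75.0478
OR_MH = (443.0303 + 603.0948) / (106.1955 + 75.0478) = 1046.1251 / 181.2433 = 5.77194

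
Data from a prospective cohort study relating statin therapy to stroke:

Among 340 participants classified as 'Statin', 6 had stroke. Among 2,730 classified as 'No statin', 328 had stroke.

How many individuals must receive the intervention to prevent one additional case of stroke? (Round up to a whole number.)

10

Risk in treated group = 6/340 = 0.01765; risk in control = 328/2730 = 0.12015.
Absolute risk reduction = 0.12015 − 0.01765 = 0.10250
NNT = 1 / ARR = 1 / 0.10250 = 9.756 → round up → 10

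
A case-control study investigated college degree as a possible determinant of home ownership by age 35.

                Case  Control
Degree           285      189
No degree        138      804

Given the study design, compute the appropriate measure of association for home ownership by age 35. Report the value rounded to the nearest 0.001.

8.785

Cells: a = 285, b = 189, c = 138, d = 804.
This is a case-control study: participants were sampled on outcome status, so risks in the source population cannot be estimated directly — relative risk is not valid here. The odds ratio is the appropriate measure.
OR = (a·d)/(b·c) = (285 × 804) / (189 × 138) = 229140 / 26082 = 8.78537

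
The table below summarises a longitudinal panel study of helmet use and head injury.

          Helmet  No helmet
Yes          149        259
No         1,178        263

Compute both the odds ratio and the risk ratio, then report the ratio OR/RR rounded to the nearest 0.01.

Reading the table with exposure as columns: a = 149 (Helmet, case), b = 1178 (Helmet, non-case), c = 259 (No helmet, case), d = 263.
OR = (149·263)/(1178·259) = 39187/305102 = 0.12844
Risk in exposed = 149/1327 = 0.11228; risk in unexposed = 259/522 = 0.49617; RR = 0.22630
OR/RR = 0.12844 / 0.22630 = 0.56756
The outcome is not rare, so the OR lies further from 1 than the RR.

0.57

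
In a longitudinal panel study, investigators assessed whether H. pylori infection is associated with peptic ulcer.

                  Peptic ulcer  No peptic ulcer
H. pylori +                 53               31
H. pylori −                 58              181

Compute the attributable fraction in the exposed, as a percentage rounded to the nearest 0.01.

Cells: a = 53, b = 31, c = 58, d = 181.
Risk in exposed = 53/84 = 0.63095; risk in unexposed = 58/239 = 0.24268.
RR = 0.63095/0.24268 = 2.59996
AR% = (RR − 1)/RR × 100 = (2.59996 − 1)/2.59996 × 100 = 61.5379%

61.54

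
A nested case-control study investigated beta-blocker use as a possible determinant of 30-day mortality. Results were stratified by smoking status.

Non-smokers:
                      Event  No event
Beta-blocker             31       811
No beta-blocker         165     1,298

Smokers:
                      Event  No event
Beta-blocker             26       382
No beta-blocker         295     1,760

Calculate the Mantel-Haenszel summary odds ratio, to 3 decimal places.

OR_MH = Σ(aᵢdᵢ/nᵢ) / Σ(bᵢcᵢ/nᵢ), where nᵢ is the stratum total.
Stratum 1 (Non-smokers): n = 2305; a·d/n = 31·1298/2305 = 17.4568; b·c/n = 811·165/2305 = 58.0542
Stratum 2 (Smokers): n = 2463; a·d/n = 26·1760/2463 = 18.5790; b·c/n = 382·295/2463 = 45.7531
OR_MH = (17.4568 + 18.5790) / (58.0542 + 45.7531) = 36.0358 / 103.8074 = 0.34714

0.347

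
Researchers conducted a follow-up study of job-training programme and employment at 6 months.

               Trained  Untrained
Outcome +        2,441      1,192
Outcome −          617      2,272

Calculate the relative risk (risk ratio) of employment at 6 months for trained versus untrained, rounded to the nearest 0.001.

Reading the table with exposure as columns: a = 2441 (Trained, case), b = 617 (Trained, non-case), c = 1192 (Untrained, case), d = 2272.
Risk in exposed = 2441/3058 = 0.79823; risk in unexposed = 1192/3464 = 0.34411.
RR = 0.79823 / 0.34411 = 2.31970
The risk among the exposed is 2.32 times that among the unexposed.

2.320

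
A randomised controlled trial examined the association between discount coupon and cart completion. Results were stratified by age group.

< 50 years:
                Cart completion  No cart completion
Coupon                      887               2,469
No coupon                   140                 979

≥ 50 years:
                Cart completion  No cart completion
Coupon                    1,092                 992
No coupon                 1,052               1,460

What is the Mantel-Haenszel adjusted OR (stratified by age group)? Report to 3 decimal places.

1.778

OR_MH = Σ(aᵢdᵢ/nᵢ) / Σ(bᵢcᵢ/nᵢ), where nᵢ is the stratum total.
Stratum 1 (< 50 years): n = 4475; a·d/n = 887·979/4475 = 194.0498; b·c/n = 2469·140/4475 = 77.2425
Stratum 2 (≥ 50 years): n = 4596; a·d/n = 1092·1460/4596 = 346.8930; b·c/n = 992·1052/4596 = 227.0635
OR_MH = (194.0498 + 346.8930) / (77.2425 + 227.0635) = 540.9428 / 304.3060 = 1.77763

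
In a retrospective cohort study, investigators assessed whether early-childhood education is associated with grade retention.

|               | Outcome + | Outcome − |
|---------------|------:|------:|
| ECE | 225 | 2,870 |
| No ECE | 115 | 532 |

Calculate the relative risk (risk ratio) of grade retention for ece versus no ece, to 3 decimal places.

0.409

Cells: a = 225, b = 2870, c = 115, d = 532.
Risk in exposed = 225/3095 = 0.07270; risk in unexposed = 115/647 = 0.17774.
RR = 0.07270 / 0.17774 = 0.40900
The risk is 59% lower among the exposed than among the unexposed.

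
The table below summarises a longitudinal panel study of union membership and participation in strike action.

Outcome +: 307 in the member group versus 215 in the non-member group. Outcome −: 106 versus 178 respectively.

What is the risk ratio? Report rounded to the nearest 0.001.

1.359

From the description: a = 307, b = 106, c = 215, d = 178.
Risk in exposed = 307/413 = 0.74334; risk in unexposed = 215/393 = 0.54707.
RR = 0.74334 / 0.54707 = 1.35876
The risk among the exposed is 1.36 times that among the unexposed.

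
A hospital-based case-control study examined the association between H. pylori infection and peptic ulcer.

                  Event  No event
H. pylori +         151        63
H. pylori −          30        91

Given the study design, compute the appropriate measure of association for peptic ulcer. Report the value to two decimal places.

Cells: a = 151, b = 63, c = 30, d = 91.
This is a hospital-based case-control study: participants were sampled on outcome status, so risks in the source population cannot be estimated directly — relative risk is not valid here. The odds ratio is the appropriate measure.
OR = (a·d)/(b·c) = (151 × 91) / (63 × 30) = 13741 / 1890 = 7.27037

7.27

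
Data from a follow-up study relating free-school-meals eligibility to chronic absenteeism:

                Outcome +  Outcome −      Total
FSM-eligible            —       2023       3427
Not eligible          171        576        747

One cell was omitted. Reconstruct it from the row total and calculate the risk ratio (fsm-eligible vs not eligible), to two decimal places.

1.79

The missing cell is in the exposed row: 3427 − 2023 = 1404.
So a = 1404, b = 2023, c = 171, d = 576.
RR = [a/(a+b)] / [c/(c+d)] = (1404/3427) / (171/747) = 0.40969/0.22892 = 1.78969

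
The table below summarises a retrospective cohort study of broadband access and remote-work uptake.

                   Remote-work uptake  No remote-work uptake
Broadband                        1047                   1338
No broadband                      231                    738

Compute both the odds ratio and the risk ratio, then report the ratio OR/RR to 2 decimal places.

1.36

Cells: a = 1047, b = 1338, c = 231, d = 738.
OR = (1047·738)/(1338·231) = 772686/309078 = 2.49997
Risk in exposed = 1047/2385 = 0.43899; risk in unexposed = 231/969 = 0.23839; RR = 1.84149
OR/RR = 2.49997 / 1.84149 = 1.35758
The outcome is not rare, so the OR lies further from 1 than the RR.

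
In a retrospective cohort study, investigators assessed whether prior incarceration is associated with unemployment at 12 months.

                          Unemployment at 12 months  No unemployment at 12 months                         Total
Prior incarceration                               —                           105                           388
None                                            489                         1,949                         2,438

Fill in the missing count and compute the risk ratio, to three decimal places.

The missing cell is in the exposed row: 388 − 105 = 283.
So a = 283, b = 105, c = 489, d = 1949.
RR = [a/(a+b)] / [c/(c+d)] = (283/388) / (489/2438) = 0.72938/0.20057 = 3.63647

3.636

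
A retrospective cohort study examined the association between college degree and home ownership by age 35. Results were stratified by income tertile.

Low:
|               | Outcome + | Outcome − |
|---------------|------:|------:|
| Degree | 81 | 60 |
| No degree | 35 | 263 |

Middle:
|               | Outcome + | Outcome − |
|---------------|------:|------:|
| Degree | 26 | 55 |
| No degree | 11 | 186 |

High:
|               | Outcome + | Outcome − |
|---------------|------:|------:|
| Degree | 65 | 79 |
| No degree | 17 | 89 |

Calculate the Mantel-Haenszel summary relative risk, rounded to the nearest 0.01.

RR_MH = Σ(aᵢ·n₀ᵢ/nᵢ) / Σ(cᵢ·n₁ᵢ/nᵢ), with n₁ᵢ = aᵢ+bᵢ (exposed), n₀ᵢ = cᵢ+dᵢ (unexposed), nᵢ = n₁ᵢ+n₀ᵢ.
Stratum 1 (Low): n₁ = 141, n₀ = 298, n = 439; a·n₀/n = 81·298/439 = 54.9841; c·n₁/n = 35·141/439 = 11.2415
Stratum 2 (Middle): n₁ = 81, n₀ = 197, n = 278; a·n₀/n = 26·197/278 = 18.4245; c·n₁/n = 11·81/278 = 3.2050
Stratum 3 (High): n₁ = 144, n₀ = 106, n = 250; a·n₀/n = 65·106/250 = 27.5600; c·n₁/n = 17·144/250 = 9.7920
RR_MH = (54.9841 + 18.4245 + 27.5600) / (11.2415 + 3.2050 + 9.7920) = 100.9685 / 24.2385 = 4.16563

4.17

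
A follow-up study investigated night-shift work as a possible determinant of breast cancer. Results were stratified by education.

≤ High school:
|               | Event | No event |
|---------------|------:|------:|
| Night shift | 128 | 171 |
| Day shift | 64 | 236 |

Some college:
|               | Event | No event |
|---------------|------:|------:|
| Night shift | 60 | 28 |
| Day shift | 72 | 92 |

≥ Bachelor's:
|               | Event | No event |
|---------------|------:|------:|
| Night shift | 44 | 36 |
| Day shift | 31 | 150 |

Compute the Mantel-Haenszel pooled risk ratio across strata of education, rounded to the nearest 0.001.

2.007

RR_MH = Σ(aᵢ·n₀ᵢ/nᵢ) / Σ(cᵢ·n₁ᵢ/nᵢ), with n₁ᵢ = aᵢ+bᵢ (exposed), n₀ᵢ = cᵢ+dᵢ (unexposed), nᵢ = n₁ᵢ+n₀ᵢ.
Stratum 1 (≤ High school): n₁ = 299, n₀ = 300, n = 599; a·n₀/n = 128·300/599 = 64.1068; c·n₁/n = 64·299/599 = 31.9466
Stratum 2 (Some college): n₁ = 88, n₀ = 164, n = 252; a·n₀/n = 60·164/252 = 39.0476; c·n₁/n = 72·88/252 = 25.1429
Stratum 3 (≥ Bachelor's): n₁ = 80, n₀ = 181, n = 261; a·n₀/n = 44·181/261 = 30.5134; c·n₁/n = 31·80/261 = 9.5019
RR_MH = (64.1068 + 39.0476 + 30.5134) / (31.9466 + 25.1429 + 9.5019) = 133.6679 / 66.5914 = 2.00729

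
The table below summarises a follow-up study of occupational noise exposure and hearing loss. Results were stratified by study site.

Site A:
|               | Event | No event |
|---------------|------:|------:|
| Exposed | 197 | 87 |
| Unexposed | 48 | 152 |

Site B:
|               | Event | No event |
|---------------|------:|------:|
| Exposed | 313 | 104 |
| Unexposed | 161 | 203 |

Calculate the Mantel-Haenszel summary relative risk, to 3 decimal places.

RR_MH = Σ(aᵢ·n₀ᵢ/nᵢ) / Σ(cᵢ·n₁ᵢ/nᵢ), with n₁ᵢ = aᵢ+bᵢ (exposed), n₀ᵢ = cᵢ+dᵢ (unexposed), nᵢ = n₁ᵢ+n₀ᵢ.
Stratum 1 (Site A): n₁ = 284, n₀ = 200, n = 484; a·n₀/n = 197·200/484 = 81.4050; c·n₁/n = 48·284/484 = 28.1653
Stratum 2 (Site B): n₁ = 417, n₀ = 364, n = 781; a·n₀/n = 313·364/781 = 145.8796; c·n₁/n = 161·417/781 = 85.9629
RR_MH = (81.4050 + 145.8796) / (28.1653 + 85.9629) = 227.2846 / 114.1282 = 1.99149

1.991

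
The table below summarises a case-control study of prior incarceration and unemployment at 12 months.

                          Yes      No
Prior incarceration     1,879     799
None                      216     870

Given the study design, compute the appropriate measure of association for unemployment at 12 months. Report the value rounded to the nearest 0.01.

9.47

Cells: a = 1879, b = 799, c = 216, d = 870.
This is a case-control study: participants were sampled on outcome status, so risks in the source population cannot be estimated directly — relative risk is not valid here. The odds ratio is the appropriate measure.
OR = (a·d)/(b·c) = (1879 × 870) / (799 × 216) = 1634730 / 172584 = 9.47208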